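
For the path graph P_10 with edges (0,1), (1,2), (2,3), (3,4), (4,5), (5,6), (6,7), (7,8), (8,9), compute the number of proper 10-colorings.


P(P_10, k) = k * (k-1)^(9).
P(10) = 10 * 9^9 = 10 * 387420489 = 3874204890.

3874204890


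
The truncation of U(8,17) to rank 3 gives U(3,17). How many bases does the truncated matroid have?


Truncating U(8,17) to rank 3 gives U(3,17).
Bases of U(3,17) are all 3-element subsets of 17 elements.
Number of bases = C(17,3) = (17 * 16 * 15) / (1 * 2 * 3) = 680.

680


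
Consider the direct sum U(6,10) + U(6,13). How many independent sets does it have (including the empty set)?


For a direct sum, |I(M1+M2)| = |I(M1)| * |I(M2)|.
|I(U(6,10))| = sum C(10,k) for k=0..6 = 848.
|I(U(6,13))| = sum C(13,k) for k=0..6 = 4096.
Total = 848 * 4096 = 3473408.

3473408


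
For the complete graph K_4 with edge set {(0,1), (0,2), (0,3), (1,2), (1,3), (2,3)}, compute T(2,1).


T(K_4; x,y) = x^3 + 3x^2 + 4xy + 2x + y^3 + 3y^2 + 2y.
Substituting x=2, y=1:
= 8 + 12 + 8 + 4 + 1 + 3 + 2
= 38.

38


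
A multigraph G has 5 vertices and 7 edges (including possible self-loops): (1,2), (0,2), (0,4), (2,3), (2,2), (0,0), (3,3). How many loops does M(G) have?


In a graphic matroid, a loop is a self-loop edge (u,u) with rank 0.
Examining all 7 edges for self-loops...
Self-loops found: (2,2), (0,0), (3,3)
Number of loops = 3.

3


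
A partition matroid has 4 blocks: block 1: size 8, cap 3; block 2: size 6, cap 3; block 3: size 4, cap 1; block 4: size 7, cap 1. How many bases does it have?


A basis picks exactly ci elements from block i.
Number of bases = product of C(|Si|, ci).
= C(8,3) * C(6,3) * C(4,1) * C(7,1)
= 56 * 20 * 4 * 7
= 31360.

31360


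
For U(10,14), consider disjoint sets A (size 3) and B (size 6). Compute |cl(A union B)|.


|A union B| = 3 + 6 = 9 (disjoint).
In U(10,14), cl(S) = S if |S| < 10, else cl(S) = E.
Since 9 < 10, cl(A union B) = A union B.
|cl(A union B)| = 9.

9


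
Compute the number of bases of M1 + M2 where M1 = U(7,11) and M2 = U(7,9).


Bases of a direct sum M1 + M2: |B| = |B(M1)| * |B(M2)|.
|B(U(7,11))| = C(11,7) = 330.
|B(U(7,9))| = C(9,7) = 36.
Total bases = 330 * 36 = 11880.

11880


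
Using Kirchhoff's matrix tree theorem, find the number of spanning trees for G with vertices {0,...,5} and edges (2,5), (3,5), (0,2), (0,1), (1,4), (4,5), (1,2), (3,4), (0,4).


By Kirchhoff's matrix tree theorem, the number of spanning trees equals
the determinant of any cofactor of the Laplacian matrix L.
G has 6 vertices and 9 edges.
Computing the (5 x 5) cofactor determinant gives 64.

64


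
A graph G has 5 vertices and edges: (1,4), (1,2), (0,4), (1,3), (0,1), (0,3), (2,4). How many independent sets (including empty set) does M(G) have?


An independent set in a graphic matroid is an acyclic edge subset.
G has 5 vertices and 7 edges.
Enumerate all 2^7 = 128 subsets, checking for acyclicity.
Total independent sets = 82.

82


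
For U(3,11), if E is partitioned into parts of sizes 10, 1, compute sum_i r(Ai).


r(Ai) = min(|Ai|, 3) for each part.
Sum = min(10,3) + min(1,3)
    = 3 + 1
    = 4.

4


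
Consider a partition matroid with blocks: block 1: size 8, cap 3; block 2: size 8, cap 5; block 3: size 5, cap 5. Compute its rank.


Rank of a partition matroid = sum of min(|Si|, ci) for each block.
= min(8,3) + min(8,5) + min(5,5)
= 3 + 5 + 5
= 13.

13


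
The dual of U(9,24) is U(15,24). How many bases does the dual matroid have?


The dual of U(r,n) is U(n-r, n) = U(15,24).
Bases of U(15,24) are all (15)-element subsets.
|B(M*)| = C(24,15) = 1307504.

1307504


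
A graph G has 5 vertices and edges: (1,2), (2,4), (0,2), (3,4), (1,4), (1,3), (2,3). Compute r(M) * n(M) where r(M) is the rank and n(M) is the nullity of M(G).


r(M) = |V| - c = 5 - 1 = 4.
nullity = |E| - r(M) = 7 - 4 = 3.
Product = 4 * 3 = 12.

12


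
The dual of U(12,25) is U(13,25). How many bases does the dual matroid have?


The dual of U(r,n) is U(n-r, n) = U(13,25).
Bases of U(13,25) are all (13)-element subsets.
|B(M*)| = (25 choose 13) = 5200300.

5200300


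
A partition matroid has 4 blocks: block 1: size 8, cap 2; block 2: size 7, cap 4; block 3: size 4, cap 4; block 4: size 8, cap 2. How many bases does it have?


A basis picks exactly ci elements from block i.
Number of bases = product of C(|Si|, ci).
= C(8,2) * C(7,4) * C(4,4) * C(8,2)
= 28 * 35 * 1 * 28
= 27440.

27440


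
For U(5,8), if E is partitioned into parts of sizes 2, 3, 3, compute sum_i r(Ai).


r(Ai) = min(|Ai|, 5) for each part.
Sum = min(2,5) + min(3,5) + min(3,5)
    = 2 + 3 + 3
    = 8.

8


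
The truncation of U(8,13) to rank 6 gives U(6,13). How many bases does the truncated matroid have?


Truncating U(8,13) to rank 6 gives U(6,13).
Bases of U(6,13) are all 6-element subsets of 13 elements.
Number of bases = C(13,6) = 1716.

1716


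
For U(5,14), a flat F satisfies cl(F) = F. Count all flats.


Flats of U(5,14): every subset of size < 5 is a flat, plus E itself.
Count = (14 choose 0) + (14 choose 1) + (14 choose 2) + (14 choose 3) + (14 choose 4) + 1
     = 1 + 14 + 91 + 364 + 1001 + 1
     = 1472.

1472


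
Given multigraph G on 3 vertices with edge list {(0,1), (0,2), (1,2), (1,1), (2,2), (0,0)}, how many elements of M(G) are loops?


In a graphic matroid, a loop is a self-loop edge (u,u) with rank 0.
Examining all 6 edges for self-loops...
Self-loops found: (1,1), (2,2), (0,0)
Number of loops = 3.

3


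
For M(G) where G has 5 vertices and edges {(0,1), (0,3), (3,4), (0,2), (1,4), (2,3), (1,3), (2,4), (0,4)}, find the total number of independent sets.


An independent set in a graphic matroid is an acyclic edge subset.
G has 5 vertices and 9 edges.
Enumerate all 2^9 = 512 subsets, checking for acyclicity.
Total independent sets = 198.

198


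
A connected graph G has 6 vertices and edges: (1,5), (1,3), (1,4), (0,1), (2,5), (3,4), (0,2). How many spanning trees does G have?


By Kirchhoff's matrix tree theorem, the number of spanning trees equals
the determinant of any cofactor of the Laplacian matrix L.
G has 6 vertices and 7 edges.
Computing the (5 x 5) cofactor determinant gives 12.

12


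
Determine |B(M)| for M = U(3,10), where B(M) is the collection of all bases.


Bases of U(3,10) are all 3-element subsets of the 10-element ground set.
Number of bases = C(10,3).
C(10,3) = (10 * 9 * 8) / (1 * 2 * 3) = 120.

120


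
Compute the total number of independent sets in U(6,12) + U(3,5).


For a direct sum, |I(M1+M2)| = |I(M1)| * |I(M2)|.
|I(U(6,12))| = sum C(12,k) for k=0..6 = 2510.
|I(U(3,5))| = sum C(5,k) for k=0..3 = 26.
Total = 2510 * 26 = 65260.

65260


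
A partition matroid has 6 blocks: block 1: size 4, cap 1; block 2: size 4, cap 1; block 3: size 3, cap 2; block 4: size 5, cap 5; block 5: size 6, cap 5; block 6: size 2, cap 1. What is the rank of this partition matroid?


Rank of a partition matroid = sum of min(|Si|, ci) for each block.
= min(4,1) + min(4,1) + min(3,2) + min(5,5) + min(6,5) + min(2,1)
= 1 + 1 + 2 + 5 + 5 + 1
= 15.

15


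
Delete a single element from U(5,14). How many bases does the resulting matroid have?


Deleting e from U(5,14) gives U(5,13) since n > r.
Bases of U(5,13) = C(13,5) = 13! / (5! * 8!) = 1287.

1287


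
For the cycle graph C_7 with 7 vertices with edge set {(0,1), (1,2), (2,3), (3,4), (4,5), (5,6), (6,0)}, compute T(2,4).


T(C_7; x,y) = x + x^2 + ... + x^(6) + y.
T(2,4) = 2^1 + 2^2 + 2^3 + 2^4 + 2^5 + 2^6 + 4
= 2 + 4 + 8 + 16 + 32 + 64 + 4
= 130.

130


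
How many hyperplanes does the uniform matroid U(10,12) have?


Hyperplanes of U(10,12) are flats of rank 9.
In a uniform matroid, these are exactly the (9)-element subsets.
Count = C(12,9) = 12! / (9! * 3!) = 220.

220


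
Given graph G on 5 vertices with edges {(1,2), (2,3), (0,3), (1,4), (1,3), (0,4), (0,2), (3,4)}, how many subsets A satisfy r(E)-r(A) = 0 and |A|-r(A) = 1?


R(x,y) = sum over A in 2^E of x^(r(E)-r(A)) * y^(|A|-r(A)).
G has 5 vertices, 8 edges. r(E) = 4.
Enumerate all 2^8 = 256 subsets.
Count subsets with r(E)-r(A)=0 and |A|-r(A)=1: 52.

52


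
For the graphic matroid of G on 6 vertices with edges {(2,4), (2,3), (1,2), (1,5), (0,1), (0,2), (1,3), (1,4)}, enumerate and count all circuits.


A circuit in a graphic matroid = edge set of a simple cycle.
G has 6 vertices and 8 edges.
Enumerating all minimal edge subsets forming cycles...
Total circuits found: 6.

6


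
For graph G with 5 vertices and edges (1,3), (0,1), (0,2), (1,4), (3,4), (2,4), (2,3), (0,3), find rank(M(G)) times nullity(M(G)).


r(M) = |V| - c = 5 - 1 = 4.
nullity = |E| - r(M) = 8 - 4 = 4.
Product = 4 * 4 = 16.

16


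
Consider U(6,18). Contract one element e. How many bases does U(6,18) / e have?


Contracting e from U(6,18) gives U(5,17).
Bases of U(5,17) = (17 choose 5) = 6188.

6188


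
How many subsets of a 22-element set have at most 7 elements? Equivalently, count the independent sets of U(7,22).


Independent sets of U(7,22) are all subsets of size <= 7.
Count = C(22,0) + C(22,1) + C(22,2) + C(22,3) + C(22,4) + C(22,5) + C(22,6) + C(22,7)
     = 1 + 22 + 231 + 1540 + 7315 + 26334 + 74613 + 170544
     = 280600.

280600


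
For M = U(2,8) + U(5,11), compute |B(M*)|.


(M1+M2)* = M1* + M2*.
M1* = U(6,8), bases: C(8,6) = 28.
M2* = U(6,11), bases: C(11,6) = 462.
|B(M*)| = 28 * 462 = 12936.

12936


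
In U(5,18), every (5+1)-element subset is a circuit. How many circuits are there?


In U(5,18), circuits are the (6)-element subsets.
Any set of 6 elements is dependent, and removing any one element gives
an independent set of size 5, so it is a minimal dependent set.
Number of circuits = (18 choose 6) = 18564.

18564


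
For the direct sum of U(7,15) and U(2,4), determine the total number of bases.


Bases of a direct sum M1 + M2: |B| = |B(M1)| * |B(M2)|.
|B(U(7,15))| = C(15,7) = 6435.
|B(U(2,4))| = C(4,2) = 6.
Total bases = 6435 * 6 = 38610.

38610


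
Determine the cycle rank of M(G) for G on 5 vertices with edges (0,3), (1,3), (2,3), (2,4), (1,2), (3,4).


Cycle rank (nullity) = |E| - r(M) = |E| - (|V| - c).
|E| = 6, |V| = 5, c = 1.
Nullity = 6 - (5 - 1) = 6 - 4 = 2.

2


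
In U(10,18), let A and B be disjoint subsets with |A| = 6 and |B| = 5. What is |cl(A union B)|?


|A union B| = 6 + 5 = 11 (disjoint).
In U(10,18), cl(S) = S if |S| < 10, else cl(S) = E.
Since 11 >= 10, cl(A union B) = E.
|cl(A union B)| = 18.

18


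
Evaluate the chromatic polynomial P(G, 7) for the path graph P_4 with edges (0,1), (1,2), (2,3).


P(P_4, k) = k * (k-1)^(3).
P(7) = 7 * 6^3 = 7 * 216 = 1512.

1512


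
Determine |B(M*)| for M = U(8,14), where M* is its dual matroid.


The dual of U(r,n) is U(n-r, n) = U(6,14).
Bases of U(6,14) are all (6)-element subsets.
|B(M*)| = C(14,6) = 14! / (6! * 8!) = 3003.

3003


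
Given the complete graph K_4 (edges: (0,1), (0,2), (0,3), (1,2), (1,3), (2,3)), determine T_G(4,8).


T(K_4; x,y) = x^3 + 3x^2 + 4xy + 2x + y^3 + 3y^2 + 2y.
Substituting x=4, y=8:
= 64 + 48 + 128 + 8 + 512 + 192 + 16
= 968.

968


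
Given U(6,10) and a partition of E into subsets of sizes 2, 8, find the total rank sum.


r(Ai) = min(|Ai|, 6) for each part.
Sum = min(2,6) + min(8,6)
    = 2 + 6
    = 8.

8


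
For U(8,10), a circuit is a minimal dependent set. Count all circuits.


In U(8,10), circuits are the (9)-element subsets.
Any set of 9 elements is dependent, and removing any one element gives
an independent set of size 8, so it is a minimal dependent set.
Number of circuits = (10 choose 9) = 10.

10


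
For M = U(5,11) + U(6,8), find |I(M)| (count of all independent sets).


For a direct sum, |I(M1+M2)| = |I(M1)| * |I(M2)|.
|I(U(5,11))| = sum C(11,k) for k=0..5 = 1024.
|I(U(6,8))| = sum C(8,k) for k=0..6 = 247.
Total = 1024 * 247 = 252928.

252928


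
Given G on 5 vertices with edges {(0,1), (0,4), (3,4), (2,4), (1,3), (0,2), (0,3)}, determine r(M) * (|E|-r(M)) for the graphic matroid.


r(M) = |V| - c = 5 - 1 = 4.
nullity = |E| - r(M) = 7 - 4 = 3.
Product = 4 * 3 = 12.

12


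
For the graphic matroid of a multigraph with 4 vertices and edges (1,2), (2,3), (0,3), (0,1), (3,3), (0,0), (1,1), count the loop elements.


In a graphic matroid, a loop is a self-loop edge (u,u) with rank 0.
Examining all 7 edges for self-loops...
Self-loops found: (3,3), (0,0), (1,1)
Number of loops = 3.

3


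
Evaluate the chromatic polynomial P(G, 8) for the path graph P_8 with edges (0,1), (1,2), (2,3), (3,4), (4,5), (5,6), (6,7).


P(P_8, k) = k * (k-1)^(7).
P(8) = 8 * 7^7 = 8 * 823543 = 6588344.

6588344


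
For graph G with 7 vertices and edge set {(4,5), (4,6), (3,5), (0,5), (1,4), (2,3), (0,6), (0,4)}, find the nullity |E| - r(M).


Cycle rank (nullity) = |E| - r(M) = |E| - (|V| - c).
|E| = 8, |V| = 7, c = 1.
Nullity = 8 - (7 - 1) = 8 - 6 = 2.

2


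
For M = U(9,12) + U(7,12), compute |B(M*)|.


(M1+M2)* = M1* + M2*.
M1* = U(3,12), bases: C(12,3) = 220.
M2* = U(5,12), bases: C(12,5) = 792.
|B(M*)| = 220 * 792 = 174240.

174240


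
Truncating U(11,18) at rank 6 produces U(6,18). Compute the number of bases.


Truncating U(11,18) to rank 6 gives U(6,18).
Bases of U(6,18) are all 6-element subsets of 18 elements.
Number of bases = C(18,6) = 18! / (6! * 12!) = 18564.

18564


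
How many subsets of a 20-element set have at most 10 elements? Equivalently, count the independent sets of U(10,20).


Independent sets of U(10,20) are all subsets of size <= 10.
Count = (20 choose 0) + (20 choose 1) + (20 choose 2) + (20 choose 3) + (20 choose 4) + (20 choose 5) + (20 choose 6) + (20 choose 7) + (20 choose 8) + (20 choose 9) + (20 choose 10)
     = 1 + 20 + 190 + 1140 + 4845 + 15504 + 38760 + 77520 + 125970 + 167960 + 184756
     = 616666.

616666


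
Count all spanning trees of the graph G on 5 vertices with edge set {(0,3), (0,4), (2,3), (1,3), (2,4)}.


By Kirchhoff's matrix tree theorem, the number of spanning trees equals
the determinant of any cofactor of the Laplacian matrix L.
G has 5 vertices and 5 edges.
Computing the (4 x 4) cofactor determinant gives 4.

4


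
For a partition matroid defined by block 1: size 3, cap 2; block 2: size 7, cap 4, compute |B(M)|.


A basis picks exactly ci elements from block i.
Number of bases = product of C(|Si|, ci).
= C(3,2) * C(7,4)
= 3 * 35
= 105.

105


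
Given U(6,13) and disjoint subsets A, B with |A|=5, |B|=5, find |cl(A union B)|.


|A union B| = 5 + 5 = 10 (disjoint).
In U(6,13), cl(S) = S if |S| < 6, else cl(S) = E.
Since 10 >= 6, cl(A union B) = E.
|cl(A union B)| = 13.

13


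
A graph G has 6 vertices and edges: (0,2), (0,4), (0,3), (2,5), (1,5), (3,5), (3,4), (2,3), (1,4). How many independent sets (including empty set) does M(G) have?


An independent set in a graphic matroid is an acyclic edge subset.
G has 6 vertices and 9 edges.
Enumerate all 2^9 = 512 subsets, checking for acyclicity.
Total independent sets = 298.

298


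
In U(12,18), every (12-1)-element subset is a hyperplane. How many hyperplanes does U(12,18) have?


Hyperplanes of U(12,18) are flats of rank 11.
In a uniform matroid, these are exactly the (11)-element subsets.
Count = (18 choose 11) = 31824.

31824


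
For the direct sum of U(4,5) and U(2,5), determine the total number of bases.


Bases of a direct sum M1 + M2: |B| = |B(M1)| * |B(M2)|.
|B(U(4,5))| = C(5,4) = 5.
|B(U(2,5))| = C(5,2) = 10.
Total bases = 5 * 10 = 50.

50


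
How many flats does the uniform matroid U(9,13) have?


Flats of U(9,13): every subset of size < 9 is a flat, plus E itself.
Count = (13 choose 0) + (13 choose 1) + (13 choose 2) + (13 choose 3) + (13 choose 4) + (13 choose 5) + (13 choose 6) + (13 choose 7) + (13 choose 8) + 1
     = 1 + 13 + 78 + 286 + 715 + 1287 + 1716 + 1716 + 1287 + 1
     = 7100.

7100


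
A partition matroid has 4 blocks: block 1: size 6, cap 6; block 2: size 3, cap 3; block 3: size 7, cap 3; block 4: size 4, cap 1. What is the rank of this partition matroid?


Rank of a partition matroid = sum of min(|Si|, ci) for each block.
= min(6,6) + min(3,3) + min(7,3) + min(4,1)
= 6 + 3 + 3 + 1
= 13.

13


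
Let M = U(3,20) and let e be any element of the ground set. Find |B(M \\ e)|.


Deleting e from U(3,20) gives U(3,19) since n > r.
Bases of U(3,19) = C(19,3) = 19! / (3! * 16!) = 969.

969


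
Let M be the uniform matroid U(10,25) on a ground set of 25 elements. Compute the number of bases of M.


Bases of U(10,25) are all 10-element subsets of the 25-element ground set.
Number of bases = C(25,10).
(25 choose 10) = 3268760.

3268760


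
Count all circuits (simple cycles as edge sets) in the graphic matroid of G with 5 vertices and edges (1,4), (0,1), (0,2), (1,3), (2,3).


A circuit in a graphic matroid = edge set of a simple cycle.
G has 5 vertices and 5 edges.
Enumerating all minimal edge subsets forming cycles...
Total circuits found: 1.

1


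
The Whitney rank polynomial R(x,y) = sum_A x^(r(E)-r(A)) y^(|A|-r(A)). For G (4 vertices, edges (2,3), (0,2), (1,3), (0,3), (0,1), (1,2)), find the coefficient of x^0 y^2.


R(x,y) = sum over A in 2^E of x^(r(E)-r(A)) * y^(|A|-r(A)).
G has 4 vertices, 6 edges. r(E) = 3.
Enumerate all 2^6 = 64 subsets.
Count subsets with r(E)-r(A)=0 and |A|-r(A)=2: 6.

6


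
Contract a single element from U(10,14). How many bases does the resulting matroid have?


Contracting e from U(10,14) gives U(9,13).
Bases of U(9,13) = C(13,9) = 715.

715


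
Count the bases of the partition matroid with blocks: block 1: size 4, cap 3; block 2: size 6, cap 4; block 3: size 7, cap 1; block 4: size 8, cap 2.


A basis picks exactly ci elements from block i.
Number of bases = product of C(|Si|, ci).
= C(4,3) * C(6,4) * C(7,1) * C(8,2)
= 4 * 15 * 7 * 28
= 11760.

11760


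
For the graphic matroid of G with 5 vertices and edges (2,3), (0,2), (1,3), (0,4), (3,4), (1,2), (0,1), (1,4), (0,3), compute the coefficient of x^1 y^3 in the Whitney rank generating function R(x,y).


R(x,y) = sum over A in 2^E of x^(r(E)-r(A)) * y^(|A|-r(A)).
G has 5 vertices, 9 edges. r(E) = 4.
Enumerate all 2^9 = 512 subsets.
Count subsets with r(E)-r(A)=1 and |A|-r(A)=3: 2.

2


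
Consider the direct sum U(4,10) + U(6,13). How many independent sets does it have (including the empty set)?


For a direct sum, |I(M1+M2)| = |I(M1)| * |I(M2)|.
|I(U(4,10))| = sum C(10,k) for k=0..4 = 386.
|I(U(6,13))| = sum C(13,k) for k=0..6 = 4096.
Total = 386 * 4096 = 1581056.

1581056


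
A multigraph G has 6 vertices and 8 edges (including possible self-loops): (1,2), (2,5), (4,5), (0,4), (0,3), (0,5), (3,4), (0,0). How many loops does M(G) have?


In a graphic matroid, a loop is a self-loop edge (u,u) with rank 0.
Examining all 8 edges for self-loops...
Self-loops found: (0,0)
Number of loops = 1.

1


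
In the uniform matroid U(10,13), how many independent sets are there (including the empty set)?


Independent sets of U(10,13) are all subsets of size <= 10.
Count = C(13,0) + C(13,1) + C(13,2) + C(13,3) + C(13,4) + C(13,5) + C(13,6) + C(13,7) + C(13,8) + C(13,9) + C(13,10)
     = 1 + 13 + 78 + 286 + 715 + 1287 + 1716 + 1716 + 1287 + 715 + 286
     = 8100.

8100


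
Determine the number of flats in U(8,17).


Flats of U(8,17): every subset of size < 8 is a flat, plus E itself.
Count = C(17,0) + C(17,1) + C(17,2) + C(17,3) + C(17,4) + C(17,5) + C(17,6) + C(17,7) + 1
     = 1 + 17 + 136 + 680 + 2380 + 6188 + 12376 + 19448 + 1
     = 41227.

41227


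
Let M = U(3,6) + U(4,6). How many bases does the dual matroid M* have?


(M1+M2)* = M1* + M2*.
M1* = U(3,6), bases: C(6,3) = 20.
M2* = U(2,6), bases: C(6,2) = 15.
|B(M*)| = 20 * 15 = 300.

300


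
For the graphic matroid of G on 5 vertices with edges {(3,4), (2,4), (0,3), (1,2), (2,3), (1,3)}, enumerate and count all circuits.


A circuit in a graphic matroid = edge set of a simple cycle.
G has 5 vertices and 6 edges.
Enumerating all minimal edge subsets forming cycles...
Total circuits found: 3.

3


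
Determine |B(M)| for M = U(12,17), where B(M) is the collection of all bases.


Bases of U(12,17) are all 12-element subsets of the 17-element ground set.
Number of bases = C(17,12).
C(17,12) = 17! / (12! * 5!) = 6188.

6188


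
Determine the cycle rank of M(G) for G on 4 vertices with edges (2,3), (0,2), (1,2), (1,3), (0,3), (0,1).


Cycle rank (nullity) = |E| - r(M) = |E| - (|V| - c).
|E| = 6, |V| = 4, c = 1.
Nullity = 6 - (4 - 1) = 6 - 3 = 3.

3


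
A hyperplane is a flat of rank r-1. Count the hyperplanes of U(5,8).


Hyperplanes of U(5,8) are flats of rank 4.
In a uniform matroid, these are exactly the (4)-element subsets.
Count = C(8,4) = (8 * 7 * 6 * 5) / (1 * 2 * 3 * 4) = 70.

70


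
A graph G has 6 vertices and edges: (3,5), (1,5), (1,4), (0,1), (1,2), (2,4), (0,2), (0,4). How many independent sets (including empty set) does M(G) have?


An independent set in a graphic matroid is an acyclic edge subset.
G has 6 vertices and 8 edges.
Enumerate all 2^8 = 256 subsets, checking for acyclicity.
Total independent sets = 152.

152


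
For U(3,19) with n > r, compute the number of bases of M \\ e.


Deleting e from U(3,19) gives U(3,18) since n > r.
Bases of U(3,18) = C(18,3) = 18! / (3! * 15!) = 816.

816


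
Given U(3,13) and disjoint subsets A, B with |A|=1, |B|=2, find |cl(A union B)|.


|A union B| = 1 + 2 = 3 (disjoint).
In U(3,13), cl(S) = S if |S| < 3, else cl(S) = E.
Since 3 >= 3, cl(A union B) = E.
|cl(A union B)| = 13.

13


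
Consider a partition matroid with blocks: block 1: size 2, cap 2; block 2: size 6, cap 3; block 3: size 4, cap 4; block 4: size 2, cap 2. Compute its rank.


Rank of a partition matroid = sum of min(|Si|, ci) for each block.
= min(2,2) + min(6,3) + min(4,4) + min(2,2)
= 2 + 3 + 4 + 2
= 11.

11


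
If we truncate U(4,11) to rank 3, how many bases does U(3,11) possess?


Truncating U(4,11) to rank 3 gives U(3,11).
Bases of U(3,11) are all 3-element subsets of 11 elements.
Number of bases = C(11,3) = (11 * 10 * 9) / (1 * 2 * 3) = 165.

165


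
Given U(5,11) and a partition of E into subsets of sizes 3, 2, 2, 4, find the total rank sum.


r(Ai) = min(|Ai|, 5) for each part.
Sum = min(3,5) + min(2,5) + min(2,5) + min(4,5)
    = 3 + 2 + 2 + 4
    = 11.

11


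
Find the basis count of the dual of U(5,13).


The dual of U(r,n) is U(n-r, n) = U(8,13).
Bases of U(8,13) are all (8)-element subsets.
|B(M*)| = C(13,8) = 13! / (8! * 5!) = 1287.

1287


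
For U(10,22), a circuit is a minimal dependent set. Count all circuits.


In U(10,22), circuits are the (11)-element subsets.
Any set of 11 elements is dependent, and removing any one element gives
an independent set of size 10, so it is a minimal dependent set.
Number of circuits = C(22,11) = 705432.

705432


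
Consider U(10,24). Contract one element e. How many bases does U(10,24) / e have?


Contracting e from U(10,24) gives U(9,23).
Bases of U(9,23) = C(23,9) = 817190.

817190


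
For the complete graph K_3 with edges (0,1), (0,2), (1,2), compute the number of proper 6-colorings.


P(K_3, k) = k(k-1)(k-2)...(k-2).
P(6) = (6) * (5) * (4) = 120.

120


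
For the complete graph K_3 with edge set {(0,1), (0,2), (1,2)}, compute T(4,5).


T(K_3; x,y) = x^2 + x + y.
T(4,5) = 16 + 4 + 5 = 25.

25


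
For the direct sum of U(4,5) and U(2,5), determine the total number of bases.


Bases of a direct sum M1 + M2: |B| = |B(M1)| * |B(M2)|.
|B(U(4,5))| = C(5,4) = 5.
|B(U(2,5))| = C(5,2) = 10.
Total bases = 5 * 10 = 50.

50


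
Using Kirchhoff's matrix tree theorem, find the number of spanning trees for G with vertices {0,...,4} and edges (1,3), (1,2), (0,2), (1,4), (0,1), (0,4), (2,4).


By Kirchhoff's matrix tree theorem, the number of spanning trees equals
the determinant of any cofactor of the Laplacian matrix L.
G has 5 vertices and 7 edges.
Computing the (4 x 4) cofactor determinant gives 16.

16


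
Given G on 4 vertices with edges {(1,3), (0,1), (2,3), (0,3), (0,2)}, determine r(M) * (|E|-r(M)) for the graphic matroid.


r(M) = |V| - c = 4 - 1 = 3.
nullity = |E| - r(M) = 5 - 3 = 2.
Product = 3 * 2 = 6.

6


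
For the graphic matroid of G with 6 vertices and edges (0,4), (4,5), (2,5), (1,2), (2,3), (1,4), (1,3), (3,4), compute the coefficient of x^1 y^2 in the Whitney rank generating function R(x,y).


R(x,y) = sum over A in 2^E of x^(r(E)-r(A)) * y^(|A|-r(A)).
G has 6 vertices, 8 edges. r(E) = 5.
Enumerate all 2^8 = 256 subsets.
Count subsets with r(E)-r(A)=1 and |A|-r(A)=2: 8.

8


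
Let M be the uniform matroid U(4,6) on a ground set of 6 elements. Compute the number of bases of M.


Bases of U(4,6) are all 4-element subsets of the 6-element ground set.
Number of bases = C(6,4).
C(6,4) = 6! / (4! * 2!) = 15.

15


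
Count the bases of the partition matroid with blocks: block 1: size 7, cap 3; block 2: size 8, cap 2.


A basis picks exactly ci elements from block i.
Number of bases = product of C(|Si|, ci).
= C(7,3) * C(8,2)
= 35 * 28
= 980.

980


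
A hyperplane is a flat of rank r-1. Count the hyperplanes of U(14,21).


Hyperplanes of U(14,21) are flats of rank 13.
In a uniform matroid, these are exactly the (13)-element subsets.
Count = (21 choose 13) = 203490.

203490


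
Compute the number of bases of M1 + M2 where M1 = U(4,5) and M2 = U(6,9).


Bases of a direct sum M1 + M2: |B| = |B(M1)| * |B(M2)|.
|B(U(4,5))| = C(5,4) = 5.
|B(U(6,9))| = C(9,6) = 84.
Total bases = 5 * 84 = 420.

420


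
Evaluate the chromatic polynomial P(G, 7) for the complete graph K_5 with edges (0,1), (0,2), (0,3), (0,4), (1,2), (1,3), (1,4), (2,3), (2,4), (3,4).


P(K_5, k) = k(k-1)(k-2)...(k-4).
P(7) = (7) * (6) * (5) * (4) * (3) = 2520.

2520


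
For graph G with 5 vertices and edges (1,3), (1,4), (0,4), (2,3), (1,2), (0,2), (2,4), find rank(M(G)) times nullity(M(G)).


r(M) = |V| - c = 5 - 1 = 4.
nullity = |E| - r(M) = 7 - 4 = 3.
Product = 4 * 3 = 12.

12


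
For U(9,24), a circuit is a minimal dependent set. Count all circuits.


In U(9,24), circuits are the (10)-element subsets.
Any set of 10 elements is dependent, and removing any one element gives
an independent set of size 9, so it is a minimal dependent set.
Number of circuits = (24 choose 10) = 1961256.

1961256


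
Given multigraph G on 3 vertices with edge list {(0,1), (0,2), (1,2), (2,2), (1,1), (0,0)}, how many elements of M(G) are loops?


In a graphic matroid, a loop is a self-loop edge (u,u) with rank 0.
Examining all 6 edges for self-loops...
Self-loops found: (2,2), (1,1), (0,0)
Number of loops = 3.

3


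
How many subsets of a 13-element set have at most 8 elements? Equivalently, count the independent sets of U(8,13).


Independent sets of U(8,13) are all subsets of size <= 8.
Count = C(13,0) + C(13,1) + C(13,2) + C(13,3) + C(13,4) + C(13,5) + C(13,6) + C(13,7) + C(13,8)
     = 1 + 13 + 78 + 286 + 715 + 1287 + 1716 + 1716 + 1287
     = 7099.

7099


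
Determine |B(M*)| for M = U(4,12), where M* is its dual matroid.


The dual of U(r,n) is U(n-r, n) = U(8,12).
Bases of U(8,12) are all (8)-element subsets.
|B(M*)| = C(12,8) = 495.

495


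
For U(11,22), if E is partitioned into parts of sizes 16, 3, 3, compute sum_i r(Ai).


r(Ai) = min(|Ai|, 11) for each part.
Sum = min(16,11) + min(3,11) + min(3,11)
    = 11 + 3 + 3
    = 17.

17


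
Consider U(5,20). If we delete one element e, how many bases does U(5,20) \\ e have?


Deleting e from U(5,20) gives U(5,19) since n > r.
Bases of U(5,19) = C(19,5) = 11628.

11628


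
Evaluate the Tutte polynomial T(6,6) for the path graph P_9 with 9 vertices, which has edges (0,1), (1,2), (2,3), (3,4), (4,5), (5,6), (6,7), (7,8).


A path on 9 vertices is a tree with 8 edges.
T(x,y) = x^(8) for any tree.
T(6,6) = 6^8 = 1679616.

1679616


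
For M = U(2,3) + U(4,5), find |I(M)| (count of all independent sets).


For a direct sum, |I(M1+M2)| = |I(M1)| * |I(M2)|.
|I(U(2,3))| = sum C(3,k) for k=0..2 = 7.
|I(U(4,5))| = sum C(5,k) for k=0..4 = 31.
Total = 7 * 31 = 217.

217


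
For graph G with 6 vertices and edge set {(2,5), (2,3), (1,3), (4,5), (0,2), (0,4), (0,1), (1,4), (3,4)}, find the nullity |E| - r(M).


Cycle rank (nullity) = |E| - r(M) = |E| - (|V| - c).
|E| = 9, |V| = 6, c = 1.
Nullity = 9 - (6 - 1) = 9 - 5 = 4.

4


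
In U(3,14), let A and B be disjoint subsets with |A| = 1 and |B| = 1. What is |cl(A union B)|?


|A union B| = 1 + 1 = 2 (disjoint).
In U(3,14), cl(S) = S if |S| < 3, else cl(S) = E.
Since 2 < 3, cl(A union B) = A union B.
|cl(A union B)| = 2.

2


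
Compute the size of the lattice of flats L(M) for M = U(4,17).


Flats of U(4,17): every subset of size < 4 is a flat, plus E itself.
Count = (17 choose 0) + (17 choose 1) + (17 choose 2) + (17 choose 3) + 1
     = 1 + 17 + 136 + 680 + 1
     = 835.

835


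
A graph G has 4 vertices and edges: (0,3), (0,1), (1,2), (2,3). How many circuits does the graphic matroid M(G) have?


A circuit in a graphic matroid = edge set of a simple cycle.
G has 4 vertices and 4 edges.
Enumerating all minimal edge subsets forming cycles...
Total circuits found: 1.

1


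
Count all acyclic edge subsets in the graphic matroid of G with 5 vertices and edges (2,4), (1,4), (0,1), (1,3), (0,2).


An independent set in a graphic matroid is an acyclic edge subset.
G has 5 vertices and 5 edges.
Enumerate all 2^5 = 32 subsets, checking for acyclicity.
Total independent sets = 30.

30


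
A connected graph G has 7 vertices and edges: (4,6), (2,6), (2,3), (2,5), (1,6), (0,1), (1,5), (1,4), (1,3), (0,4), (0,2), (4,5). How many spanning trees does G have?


By Kirchhoff's matrix tree theorem, the number of spanning trees equals
the determinant of any cofactor of the Laplacian matrix L.
G has 7 vertices and 12 edges.
Computing the (6 x 6) cofactor determinant gives 351.

351


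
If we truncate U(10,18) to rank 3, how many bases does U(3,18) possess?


Truncating U(10,18) to rank 3 gives U(3,18).
Bases of U(3,18) are all 3-element subsets of 18 elements.
Number of bases = C(18,3) = 18! / (3! * 15!) = 816.

816


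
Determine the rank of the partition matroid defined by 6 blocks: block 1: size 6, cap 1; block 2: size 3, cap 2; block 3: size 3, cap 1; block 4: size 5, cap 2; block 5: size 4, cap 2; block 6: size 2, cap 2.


Rank of a partition matroid = sum of min(|Si|, ci) for each block.
= min(6,1) + min(3,2) + min(3,1) + min(5,2) + min(4,2) + min(2,2)
= 1 + 2 + 1 + 2 + 2 + 2
= 10.

10


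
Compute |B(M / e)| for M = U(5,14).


Contracting e from U(5,14) gives U(4,13).
Bases of U(4,13) = (13 choose 4) = 715.

715


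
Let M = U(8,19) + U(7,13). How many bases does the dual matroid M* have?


(M1+M2)* = M1* + M2*.
M1* = U(11,19), bases: C(19,11) = 75582.
M2* = U(6,13), bases: C(13,6) = 1716.
|B(M*)| = 75582 * 1716 = 129698712.

129698712


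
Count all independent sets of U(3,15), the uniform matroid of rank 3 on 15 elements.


Independent sets of U(3,15) are all subsets of size <= 3.
Count = C(15,0) + C(15,1) + C(15,2) + C(15,3)
     = 1 + 15 + 105 + 455
     = 576.

576


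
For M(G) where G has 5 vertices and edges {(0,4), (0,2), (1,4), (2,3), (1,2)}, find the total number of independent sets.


An independent set in a graphic matroid is an acyclic edge subset.
G has 5 vertices and 5 edges.
Enumerate all 2^5 = 32 subsets, checking for acyclicity.
Total independent sets = 30.

30


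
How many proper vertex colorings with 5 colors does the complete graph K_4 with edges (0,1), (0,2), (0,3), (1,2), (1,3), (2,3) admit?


P(K_4, k) = k(k-1)(k-2)...(k-3).
P(5) = (5) * (4) * (3) * (2) = 120.

120


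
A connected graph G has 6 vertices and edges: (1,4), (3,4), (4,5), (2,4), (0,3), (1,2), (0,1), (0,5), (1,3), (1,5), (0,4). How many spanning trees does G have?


By Kirchhoff's matrix tree theorem, the number of spanning trees equals
the determinant of any cofactor of the Laplacian matrix L.
G has 6 vertices and 11 edges.
Computing the (5 x 5) cofactor determinant gives 180.

180


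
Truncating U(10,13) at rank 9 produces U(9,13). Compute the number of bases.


Truncating U(10,13) to rank 9 gives U(9,13).
Bases of U(9,13) are all 9-element subsets of 13 elements.
Number of bases = C(13,9) = 715.

715


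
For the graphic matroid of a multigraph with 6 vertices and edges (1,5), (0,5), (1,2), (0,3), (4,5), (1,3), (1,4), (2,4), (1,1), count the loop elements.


In a graphic matroid, a loop is a self-loop edge (u,u) with rank 0.
Examining all 9 edges for self-loops...
Self-loops found: (1,1)
Number of loops = 1.

1


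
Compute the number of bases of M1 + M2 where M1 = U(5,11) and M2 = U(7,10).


Bases of a direct sum M1 + M2: |B| = |B(M1)| * |B(M2)|.
|B(U(5,11))| = C(11,5) = 462.
|B(U(7,10))| = C(10,7) = 120.
Total bases = 462 * 120 = 55440.

55440


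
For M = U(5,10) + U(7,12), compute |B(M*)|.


(M1+M2)* = M1* + M2*.
M1* = U(5,10), bases: C(10,5) = 252.
M2* = U(5,12), bases: C(12,5) = 792.
|B(M*)| = 252 * 792 = 199584.

199584


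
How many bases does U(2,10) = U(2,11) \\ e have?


Deleting e from U(2,11) gives U(2,10) since n > r.
Bases of U(2,10) = C(10,2) = 10! / (2! * 8!) = 45.

45


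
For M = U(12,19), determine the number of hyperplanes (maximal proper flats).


Hyperplanes of U(12,19) are flats of rank 11.
In a uniform matroid, these are exactly the (11)-element subsets.
Count = C(19,11) = 75582.

75582


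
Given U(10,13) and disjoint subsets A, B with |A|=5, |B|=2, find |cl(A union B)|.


|A union B| = 5 + 2 = 7 (disjoint).
In U(10,13), cl(S) = S if |S| < 10, else cl(S) = E.
Since 7 < 10, cl(A union B) = A union B.
|cl(A union B)| = 7.

7


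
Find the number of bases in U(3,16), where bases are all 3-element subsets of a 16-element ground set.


Bases of U(3,16) are all 3-element subsets of the 16-element ground set.
Number of bases = C(16,3).
(16 choose 3) = 560.

560


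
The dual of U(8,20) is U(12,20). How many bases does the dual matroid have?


The dual of U(r,n) is U(n-r, n) = U(12,20).
Bases of U(12,20) are all (12)-element subsets.
|B(M*)| = (20 choose 12) = 125970.

125970


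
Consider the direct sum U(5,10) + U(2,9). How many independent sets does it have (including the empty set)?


For a direct sum, |I(M1+M2)| = |I(M1)| * |I(M2)|.
|I(U(5,10))| = sum C(10,k) for k=0..5 = 638.
|I(U(2,9))| = sum C(9,k) for k=0..2 = 46.
Total = 638 * 46 = 29348.

29348


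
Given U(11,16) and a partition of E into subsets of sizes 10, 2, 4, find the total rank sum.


r(Ai) = min(|Ai|, 11) for each part.
Sum = min(10,11) + min(2,11) + min(4,11)
    = 10 + 2 + 4
    = 16.

16


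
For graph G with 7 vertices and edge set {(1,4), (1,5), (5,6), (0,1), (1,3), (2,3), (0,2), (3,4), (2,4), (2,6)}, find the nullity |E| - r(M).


Cycle rank (nullity) = |E| - r(M) = |E| - (|V| - c).
|E| = 10, |V| = 7, c = 1.
Nullity = 10 - (7 - 1) = 10 - 6 = 4.

4


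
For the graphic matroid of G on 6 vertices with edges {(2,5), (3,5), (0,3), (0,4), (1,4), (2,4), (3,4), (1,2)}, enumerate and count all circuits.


A circuit in a graphic matroid = edge set of a simple cycle.
G has 6 vertices and 8 edges.
Enumerating all minimal edge subsets forming cycles...
Total circuits found: 6.

6


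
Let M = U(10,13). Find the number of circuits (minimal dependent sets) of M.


In U(10,13), circuits are the (11)-element subsets.
Any set of 11 elements is dependent, and removing any one element gives
an independent set of size 10, so it is a minimal dependent set.
Number of circuits = (13 choose 11) = 78.

78


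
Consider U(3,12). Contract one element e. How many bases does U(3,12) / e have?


Contracting e from U(3,12) gives U(2,11).
Bases of U(2,11) = C(11,2) = (11 * 10) / (1 * 2) = 55.

55


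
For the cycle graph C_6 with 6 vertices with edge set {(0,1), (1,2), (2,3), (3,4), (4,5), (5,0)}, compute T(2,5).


T(C_6; x,y) = x + x^2 + ... + x^(5) + y.
T(2,5) = 2^1 + 2^2 + 2^3 + 2^4 + 2^5 + 5
= 2 + 4 + 8 + 16 + 32 + 5
= 67.

67


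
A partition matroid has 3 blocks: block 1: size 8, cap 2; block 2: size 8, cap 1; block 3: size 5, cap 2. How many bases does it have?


A basis picks exactly ci elements from block i.
Number of bases = product of C(|Si|, ci).
= C(8,2) * C(8,1) * C(5,2)
= 28 * 8 * 10
= 2240.

2240


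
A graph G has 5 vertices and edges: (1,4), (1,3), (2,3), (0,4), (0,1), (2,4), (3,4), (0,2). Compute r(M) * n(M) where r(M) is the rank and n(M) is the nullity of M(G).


r(M) = |V| - c = 5 - 1 = 4.
nullity = |E| - r(M) = 8 - 4 = 4.
Product = 4 * 4 = 16.

16


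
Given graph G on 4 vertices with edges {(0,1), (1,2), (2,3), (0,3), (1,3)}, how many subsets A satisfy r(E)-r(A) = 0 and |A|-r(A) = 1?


R(x,y) = sum over A in 2^E of x^(r(E)-r(A)) * y^(|A|-r(A)).
G has 4 vertices, 5 edges. r(E) = 3.
Enumerate all 2^5 = 32 subsets.
Count subsets with r(E)-r(A)=0 and |A|-r(A)=1: 5.

5


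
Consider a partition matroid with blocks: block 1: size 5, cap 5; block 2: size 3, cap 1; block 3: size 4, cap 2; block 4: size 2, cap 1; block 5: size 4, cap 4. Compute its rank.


Rank of a partition matroid = sum of min(|Si|, ci) for each block.
= min(5,5) + min(3,1) + min(4,2) + min(2,1) + min(4,4)
= 5 + 1 + 2 + 1 + 4
= 13.

13


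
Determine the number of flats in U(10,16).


Flats of U(10,16): every subset of size < 10 is a flat, plus E itself.
Count = C(16,0) + C(16,1) + C(16,2) + C(16,3) + C(16,4) + C(16,5) + C(16,6) + C(16,7) + C(16,8) + C(16,9) + 1
     = 1 + 16 + 120 + 560 + 1820 + 4368 + 8008 + 11440 + 12870 + 11440 + 1
     = 50644.

50644


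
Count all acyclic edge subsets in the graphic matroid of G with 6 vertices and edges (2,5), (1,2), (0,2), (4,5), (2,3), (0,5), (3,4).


An independent set in a graphic matroid is an acyclic edge subset.
G has 6 vertices and 7 edges.
Enumerate all 2^7 = 128 subsets, checking for acyclicity.
Total independent sets = 104.

104


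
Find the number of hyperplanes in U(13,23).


Hyperplanes of U(13,23) are flats of rank 12.
In a uniform matroid, these are exactly the (12)-element subsets.
Count = C(23,12) = 23! / (12! * 11!) = 1352078.

1352078


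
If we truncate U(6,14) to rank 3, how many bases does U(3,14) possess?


Truncating U(6,14) to rank 3 gives U(3,14).
Bases of U(3,14) are all 3-element subsets of 14 elements.
Number of bases = (14 choose 3) = 364.

364


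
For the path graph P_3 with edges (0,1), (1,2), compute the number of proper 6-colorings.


P(P_3, k) = k * (k-1)^(2).
P(6) = 6 * 5^2 = 6 * 25 = 150.

150


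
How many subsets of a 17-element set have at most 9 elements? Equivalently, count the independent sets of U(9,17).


Independent sets of U(9,17) are all subsets of size <= 9.
Count = (17 choose 0) + (17 choose 1) + (17 choose 2) + (17 choose 3) + (17 choose 4) + (17 choose 5) + (17 choose 6) + (17 choose 7) + (17 choose 8) + (17 choose 9)
     = 1 + 17 + 136 + 680 + 2380 + 6188 + 12376 + 19448 + 24310 + 24310
     = 89846.

89846


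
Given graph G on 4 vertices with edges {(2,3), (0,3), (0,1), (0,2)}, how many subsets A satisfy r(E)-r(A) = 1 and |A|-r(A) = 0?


R(x,y) = sum over A in 2^E of x^(r(E)-r(A)) * y^(|A|-r(A)).
G has 4 vertices, 4 edges. r(E) = 3.
Enumerate all 2^4 = 16 subsets.
Count subsets with r(E)-r(A)=1 and |A|-r(A)=0: 6.

6


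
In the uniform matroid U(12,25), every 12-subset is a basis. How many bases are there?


Bases of U(12,25) are all 12-element subsets of the 25-element ground set.
Number of bases = C(25,12).
C(25,12) = 5200300.

5200300


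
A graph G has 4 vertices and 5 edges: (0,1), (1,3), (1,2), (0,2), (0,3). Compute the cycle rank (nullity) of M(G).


Cycle rank (nullity) = |E| - r(M) = |E| - (|V| - c).
|E| = 5, |V| = 4, c = 1.
Nullity = 5 - (4 - 1) = 5 - 3 = 2.

2
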